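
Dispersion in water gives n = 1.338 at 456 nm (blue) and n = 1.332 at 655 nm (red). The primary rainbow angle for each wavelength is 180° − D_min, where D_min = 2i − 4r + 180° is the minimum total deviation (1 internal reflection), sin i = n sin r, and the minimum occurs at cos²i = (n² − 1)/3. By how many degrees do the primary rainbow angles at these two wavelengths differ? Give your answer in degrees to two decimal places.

At 456 nm (n = 1.338): cos²i = 0.26341 → i = 59.120°, r = 39.899°, D_min = 138.643°, rainbow angle = 41.357°.
At 655 nm (n = 1.332): cos²i = 0.25807 → i = 59.469°, r = 40.290°, D_min = 137.776°, rainbow angle = 42.224°.
Angular width = |41.357° − 42.224°| = 0.867°.

0.87°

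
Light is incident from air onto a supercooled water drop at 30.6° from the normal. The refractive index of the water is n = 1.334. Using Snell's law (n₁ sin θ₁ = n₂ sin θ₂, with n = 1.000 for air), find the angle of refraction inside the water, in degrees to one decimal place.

22.4°

Snell: sin θ_r = sin θ_i / n = sin 30.6° / 1.334 = 0.5090 / 1.334 = 0.3816.
θ_r = arcsin(0.3816) = 22.43°.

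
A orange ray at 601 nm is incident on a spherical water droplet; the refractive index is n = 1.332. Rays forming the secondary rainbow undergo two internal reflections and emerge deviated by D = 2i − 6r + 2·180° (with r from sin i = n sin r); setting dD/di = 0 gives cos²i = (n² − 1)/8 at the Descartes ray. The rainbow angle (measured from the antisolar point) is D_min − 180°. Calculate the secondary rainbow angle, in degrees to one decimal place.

cos²i = (1.77422 − 1)/8 = 0.09678; i = arccos(0.31109) = 71.875°.
sin r = sin 71.875°/1.332 = 0.71350; r = 45.520°.
D_min = 2·71.875° − 6·45.520° + 360° = 230.628°.
Rainbow angle = D_min − 180° = 50.628°.

50.6°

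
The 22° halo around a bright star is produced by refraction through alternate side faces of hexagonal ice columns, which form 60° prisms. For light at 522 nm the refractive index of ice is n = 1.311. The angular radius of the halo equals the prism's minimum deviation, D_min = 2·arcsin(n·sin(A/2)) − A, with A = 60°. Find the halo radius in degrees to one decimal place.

21.9°

n·sin(A/2) = 1.311 × sin 30° = 1.311 × 0.5000 = 0.6555.
D_min = 2·arcsin(0.6555) − 60° = 2 × 40.958° − 60° = 21.915°.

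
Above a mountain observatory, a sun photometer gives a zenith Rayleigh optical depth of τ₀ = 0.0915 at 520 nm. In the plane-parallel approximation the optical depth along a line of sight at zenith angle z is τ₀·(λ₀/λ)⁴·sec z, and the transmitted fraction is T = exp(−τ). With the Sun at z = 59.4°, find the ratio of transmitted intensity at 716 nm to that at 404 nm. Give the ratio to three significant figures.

1.56

Airmass: sec 59.4° = 1.9645.
τ(716 nm) = 0.0915 × (520/716)⁴ × 1.9645 = 0.0915 × 0.2782 × 1.9645 = 0.0500.
τ(404 nm) = 0.0915 × (520/404)⁴ × 1.9645 = 0.0915 × 2.7447 × 1.9645 = 0.4934.
T(716)/T(404) = exp(τ_B − τ_A) = exp(0.4433) = 1.5579.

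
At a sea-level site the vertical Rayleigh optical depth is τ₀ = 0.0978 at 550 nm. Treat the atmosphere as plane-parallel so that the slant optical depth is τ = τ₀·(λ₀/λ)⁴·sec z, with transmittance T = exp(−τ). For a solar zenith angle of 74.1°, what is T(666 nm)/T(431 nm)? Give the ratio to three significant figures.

2.18

Airmass: sec 74.1° = 3.6502.
τ(666 nm) = 0.0978 × (550/666)⁴ × 3.6502 = 0.0978 × 0.4651 × 3.6502 = 0.1660.
τ(431 nm) = 0.0978 × (550/431)⁴ × 3.6502 = 0.0978 × 2.6518 × 3.6502 = 0.9467.
T(666)/T(431) = exp(τ_B − τ_A) = exp(0.7806) = 2.1828.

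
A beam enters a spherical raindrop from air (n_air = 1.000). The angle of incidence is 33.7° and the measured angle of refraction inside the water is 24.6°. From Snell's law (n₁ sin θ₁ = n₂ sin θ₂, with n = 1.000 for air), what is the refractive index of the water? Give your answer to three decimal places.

n = sin θ_i / sin θ_r = sin 33.7° / sin 24.6° = 0.5548 / 0.4163 = 1.3329.

1.333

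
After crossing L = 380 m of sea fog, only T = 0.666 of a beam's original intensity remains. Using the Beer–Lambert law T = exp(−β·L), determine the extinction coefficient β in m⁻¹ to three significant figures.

Beer–Lambert: T = exp(−βL) ⇒ β = −ln(T)/L = −ln(0.666)/380 = 0.4065/380 = 0.00107 m⁻¹.

0.00107 m⁻¹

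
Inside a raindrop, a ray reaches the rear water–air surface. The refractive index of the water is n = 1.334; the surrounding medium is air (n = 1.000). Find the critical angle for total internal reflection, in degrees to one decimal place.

48.6°

sin θ_c = n_air / n = 1.000 / 1.334 = 0.7496.
θ_c = arcsin(0.7496) = 48.56°.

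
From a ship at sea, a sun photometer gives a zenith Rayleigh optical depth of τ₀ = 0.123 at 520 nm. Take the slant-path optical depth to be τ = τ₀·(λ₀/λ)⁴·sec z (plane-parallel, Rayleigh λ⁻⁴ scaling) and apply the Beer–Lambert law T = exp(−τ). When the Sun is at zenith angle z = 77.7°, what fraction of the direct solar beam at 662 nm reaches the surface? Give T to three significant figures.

sec 77.7° = 4.6942.
τ = 0.123 × (520/662)⁴ × 4.6942 = 0.123 × 0.3807 × 4.6942 = 0.2198.
T = exp(−0.2198) = 0.8027.

0.803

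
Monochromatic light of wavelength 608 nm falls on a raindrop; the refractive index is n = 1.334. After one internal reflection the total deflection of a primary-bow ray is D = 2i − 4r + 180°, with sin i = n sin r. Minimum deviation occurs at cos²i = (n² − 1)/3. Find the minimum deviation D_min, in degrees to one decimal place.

138.1°

cos²i = (1.77956 − 1)/3 = 0.25985; i = arccos(0.50976) = 59.352°.
sin r = sin 59.352°/1.334 = 0.64492; r = 40.159°.
D_min = 2·59.352° − 4·40.159° + 180° = 138.067°.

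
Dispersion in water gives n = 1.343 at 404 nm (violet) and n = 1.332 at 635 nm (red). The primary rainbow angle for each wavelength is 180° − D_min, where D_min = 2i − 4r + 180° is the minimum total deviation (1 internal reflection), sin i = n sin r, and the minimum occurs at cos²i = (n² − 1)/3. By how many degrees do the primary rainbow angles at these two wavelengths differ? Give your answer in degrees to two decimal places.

At 404 nm (n = 1.343): cos²i = 0.26788 → i = 58.830°, r = 39.577°, D_min = 139.354°, rainbow angle = 40.646°.
At 635 nm (n = 1.332): cos²i = 0.25807 → i = 59.469°, r = 40.290°, D_min = 137.776°, rainbow angle = 42.224°.
Angular width = |40.646° − 42.224°| = 1.578°.

1.58°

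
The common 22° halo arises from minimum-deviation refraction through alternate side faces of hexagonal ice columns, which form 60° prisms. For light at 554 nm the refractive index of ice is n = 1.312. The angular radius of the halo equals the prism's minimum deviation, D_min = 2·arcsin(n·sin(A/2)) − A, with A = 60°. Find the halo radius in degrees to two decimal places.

21.99°

n·sin(A/2) = 1.312 × sin 30° = 1.312 × 0.5000 = 0.6560.
D_min = 2·arcsin(0.6560) − 60° = 2 × 40.996° − 60° = 21.991°.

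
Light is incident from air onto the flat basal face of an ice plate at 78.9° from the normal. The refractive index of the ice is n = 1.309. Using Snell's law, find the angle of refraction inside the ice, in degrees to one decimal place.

48.6°

Snell: sin θ_r = sin θ_i / n = sin 78.9° / 1.309 = 0.9813 / 1.309 = 0.7497.
θ_r = arcsin(0.7497) = 48.56°.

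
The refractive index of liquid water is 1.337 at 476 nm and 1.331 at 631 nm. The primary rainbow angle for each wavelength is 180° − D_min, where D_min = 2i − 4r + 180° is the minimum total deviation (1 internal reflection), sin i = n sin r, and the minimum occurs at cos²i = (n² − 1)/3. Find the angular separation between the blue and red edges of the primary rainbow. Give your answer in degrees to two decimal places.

At 476 nm (n = 1.337): cos²i = 0.26252 → i = 59.178°, r = 39.964°, D_min = 138.500°, rainbow angle = 41.500°.
At 631 nm (n = 1.331): cos²i = 0.25719 → i = 59.527°, r = 40.356°, D_min = 137.630°, rainbow angle = 42.370°.
Angular width = |41.500° − 42.370°| = 0.870°.

0.87°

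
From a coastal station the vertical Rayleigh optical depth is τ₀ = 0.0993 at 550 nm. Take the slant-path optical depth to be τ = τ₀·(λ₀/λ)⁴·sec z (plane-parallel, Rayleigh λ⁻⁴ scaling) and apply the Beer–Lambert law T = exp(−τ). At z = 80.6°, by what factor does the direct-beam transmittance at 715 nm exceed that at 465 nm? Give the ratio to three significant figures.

2.66

Airmass: sec 80.6° = 6.1227.
τ(715 nm) = 0.0993 × (550/715)⁴ × 6.1227 = 0.0993 × 0.3501 × 6.1227 = 0.2129.
τ(465 nm) = 0.0993 × (550/465)⁴ × 6.1227 = 0.0993 × 1.9572 × 6.1227 = 1.1900.
T(715)/T(465) = exp(τ_B − τ_A) = exp(0.9771) = 2.6567.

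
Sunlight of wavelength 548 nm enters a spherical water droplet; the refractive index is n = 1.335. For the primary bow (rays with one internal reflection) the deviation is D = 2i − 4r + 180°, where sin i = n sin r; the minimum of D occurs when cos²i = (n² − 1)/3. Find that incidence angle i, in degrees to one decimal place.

59.3°

cos²i = (1.335² − 1)/3 = (1.78222 − 1)/3 = 0.26074.
cos i = 0.51063, so i = 59.294°.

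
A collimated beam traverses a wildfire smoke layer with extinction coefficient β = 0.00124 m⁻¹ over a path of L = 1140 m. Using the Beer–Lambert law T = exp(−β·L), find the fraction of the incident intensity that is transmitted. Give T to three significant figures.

0.243

τ = β·L = 0.00124 × 1140 = 1.4136.
T = exp(−1.4136) = 0.2433.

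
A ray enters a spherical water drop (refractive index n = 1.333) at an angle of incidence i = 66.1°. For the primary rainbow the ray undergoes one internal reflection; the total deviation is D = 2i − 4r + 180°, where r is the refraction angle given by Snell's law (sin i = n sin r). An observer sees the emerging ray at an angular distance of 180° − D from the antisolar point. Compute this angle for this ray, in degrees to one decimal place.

sin r = sin 66.1° / 1.333 = 0.9143/1.333 = 0.6859; r = 43.30°.
D = 2·66.1° − 4·43.30° + 180° = 132.20° − 173.21° + 180° = 138.99°.
Angle from antisolar point = 180° − D = 41.01°.

41.0°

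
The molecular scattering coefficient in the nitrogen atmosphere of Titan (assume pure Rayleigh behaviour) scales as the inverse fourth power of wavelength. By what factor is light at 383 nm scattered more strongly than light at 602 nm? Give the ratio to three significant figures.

Rayleigh scattering ∝ λ⁻⁴, so the ratio of coefficients is the inverse fourth power of the wavelength ratio.
σ(383)/σ(602) = (602/383)⁴ = (1.5718)⁴ = 6.104.

6.10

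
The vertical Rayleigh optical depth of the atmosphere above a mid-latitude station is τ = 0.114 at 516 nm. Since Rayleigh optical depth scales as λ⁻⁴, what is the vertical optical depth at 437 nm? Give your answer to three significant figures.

0.222

τ(437 nm) = τ(516 nm) × (516/437)⁴ = 0.114 × (1.1808)⁴ = 0.114 × 1.9439 = 0.2216.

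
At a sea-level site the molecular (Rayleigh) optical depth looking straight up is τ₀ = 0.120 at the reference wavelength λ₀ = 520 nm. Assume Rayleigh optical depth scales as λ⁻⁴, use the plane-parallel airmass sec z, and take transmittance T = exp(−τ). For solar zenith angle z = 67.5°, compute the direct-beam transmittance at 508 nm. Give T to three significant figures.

sec 67.5° = 2.6131.
τ = 0.120 × (520/508)⁴ × 2.6131 = 0.120 × 1.0979 × 2.6131 = 0.3443.
T = exp(−0.3443) = 0.7087.

0.709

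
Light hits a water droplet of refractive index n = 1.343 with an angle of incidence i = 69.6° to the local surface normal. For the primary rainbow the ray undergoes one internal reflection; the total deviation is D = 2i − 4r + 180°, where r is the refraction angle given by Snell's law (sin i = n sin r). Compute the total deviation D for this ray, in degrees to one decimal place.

142.2°

sin r = sin 69.6° / 1.343 = 0.9373/1.343 = 0.6979; r = 44.26°.
D = 2·69.6° − 4·44.26° + 180° = 139.20° − 177.04° + 180° = 142.16°.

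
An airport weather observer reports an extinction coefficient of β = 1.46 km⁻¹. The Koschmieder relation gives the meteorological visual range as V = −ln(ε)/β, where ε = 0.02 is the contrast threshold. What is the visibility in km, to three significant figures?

2.68 km

V = −ln(0.02) / 1.46 = 3.912 / 1.46 = 2.6795 km.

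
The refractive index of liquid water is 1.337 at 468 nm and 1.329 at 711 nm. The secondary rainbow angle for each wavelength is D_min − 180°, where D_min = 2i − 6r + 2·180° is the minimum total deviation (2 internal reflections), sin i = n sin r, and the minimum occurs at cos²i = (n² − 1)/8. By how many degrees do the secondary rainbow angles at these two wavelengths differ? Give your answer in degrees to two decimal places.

At 468 nm (n = 1.337): cos²i = 0.09845 → i = 71.714°, r = 45.249°, D_min = 231.934°, rainbow angle = 51.934°.
At 711 nm (n = 1.329): cos²i = 0.09578 → i = 71.972°, r = 45.685°, D_min = 229.837°, rainbow angle = 49.837°.
Angular width = |51.934° − 49.837°| = 2.097°.

2.10°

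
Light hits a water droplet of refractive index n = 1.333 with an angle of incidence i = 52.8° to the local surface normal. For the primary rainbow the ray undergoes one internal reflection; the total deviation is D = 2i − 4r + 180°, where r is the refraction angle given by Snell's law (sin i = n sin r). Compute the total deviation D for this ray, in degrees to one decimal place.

138.8°

sin r = sin 52.8° / 1.333 = 0.7965/1.333 = 0.5975; r = 36.69°.
D = 2·52.8° − 4·36.69° + 180° = 105.60° − 146.78° + 180° = 138.82°.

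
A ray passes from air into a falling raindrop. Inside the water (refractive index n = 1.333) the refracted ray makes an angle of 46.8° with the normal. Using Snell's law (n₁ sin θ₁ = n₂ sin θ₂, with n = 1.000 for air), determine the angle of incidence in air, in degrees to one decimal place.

Snell: sin θ_i = n · sin θ_r = 1.333 × sin 46.8° = 1.333 × 0.7290 = 0.9717.
θ_i = arcsin(0.9717) = 76.34°.

76.3°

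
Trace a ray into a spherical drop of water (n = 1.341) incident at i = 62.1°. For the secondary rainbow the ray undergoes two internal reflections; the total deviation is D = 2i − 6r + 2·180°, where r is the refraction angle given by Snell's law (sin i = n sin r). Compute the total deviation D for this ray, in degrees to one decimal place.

sin r = sin 62.1° / 1.341 = 0.8838/1.341 = 0.6590; r = 41.23°.
D = 2·62.1° − 6·41.23° + 2·180° = 124.20° − 247.36° + 360° = 236.84°.

236.8°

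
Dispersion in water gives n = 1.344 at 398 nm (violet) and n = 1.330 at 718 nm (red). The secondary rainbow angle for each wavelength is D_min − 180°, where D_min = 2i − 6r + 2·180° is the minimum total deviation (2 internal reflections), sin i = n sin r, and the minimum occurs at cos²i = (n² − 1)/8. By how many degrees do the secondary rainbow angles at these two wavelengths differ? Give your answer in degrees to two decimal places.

3.63°

At 398 nm (n = 1.344): cos²i = 0.10079 → i = 71.490°, r = 44.874°, D_min = 233.733°, rainbow angle = 53.733°.
At 718 nm (n = 1.330): cos²i = 0.09611 → i = 71.940°, r = 45.630°, D_min = 230.101°, rainbow angle = 50.101°.
Angular width = |53.733° − 50.101°| = 3.632°.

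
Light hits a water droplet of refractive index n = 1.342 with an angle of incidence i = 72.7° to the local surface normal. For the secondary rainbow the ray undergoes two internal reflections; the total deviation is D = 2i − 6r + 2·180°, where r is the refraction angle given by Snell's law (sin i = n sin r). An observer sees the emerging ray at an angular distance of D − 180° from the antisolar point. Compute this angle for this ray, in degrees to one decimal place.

sin r = sin 72.7° / 1.342 = 0.9548/1.342 = 0.7114; r = 45.35°.
D = 2·72.7° − 6·45.35° + 2·180° = 145.40° − 272.12° + 360° = 233.28°.
Angle from antisolar point = D − 180° = 53.28°.

53.3°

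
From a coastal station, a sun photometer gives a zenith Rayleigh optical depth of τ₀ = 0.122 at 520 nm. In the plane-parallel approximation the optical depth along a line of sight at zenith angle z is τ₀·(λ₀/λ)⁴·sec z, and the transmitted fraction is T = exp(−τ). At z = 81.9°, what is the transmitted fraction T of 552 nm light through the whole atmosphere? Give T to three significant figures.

0.506

sec 81.9° = 7.0972.
τ = 0.122 × (520/552)⁴ × 7.0972 = 0.122 × 0.7875 × 7.0972 = 0.6819.
T = exp(−0.6819) = 0.5057.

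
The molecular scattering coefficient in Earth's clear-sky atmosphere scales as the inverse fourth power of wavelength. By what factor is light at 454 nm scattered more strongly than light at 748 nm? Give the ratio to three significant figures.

7.37

Rayleigh scattering ∝ λ⁻⁴, so the ratio of coefficients is the inverse fourth power of the wavelength ratio.
σ(454)/σ(748) = (748/454)⁴ = (1.6476)⁴ = 7.369.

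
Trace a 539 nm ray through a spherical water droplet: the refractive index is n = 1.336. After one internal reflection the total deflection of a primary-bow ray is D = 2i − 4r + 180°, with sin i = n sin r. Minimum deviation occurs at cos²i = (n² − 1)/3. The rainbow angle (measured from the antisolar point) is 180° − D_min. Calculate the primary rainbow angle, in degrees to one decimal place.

cos²i = (1.78490 − 1)/3 = 0.26163; i = arccos(0.51150) = 59.236°.
sin r = sin 59.236°/1.336 = 0.64318; r = 40.029°.
D_min = 2·59.236° − 4·40.029° + 180° = 138.356°.
Rainbow angle = 180° − D_min = 41.644°.

41.6°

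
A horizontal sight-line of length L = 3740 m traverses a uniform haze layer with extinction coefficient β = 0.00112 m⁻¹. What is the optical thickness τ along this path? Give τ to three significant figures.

τ = β·L = 0.00112 × 3740 = 4.1888.

4.19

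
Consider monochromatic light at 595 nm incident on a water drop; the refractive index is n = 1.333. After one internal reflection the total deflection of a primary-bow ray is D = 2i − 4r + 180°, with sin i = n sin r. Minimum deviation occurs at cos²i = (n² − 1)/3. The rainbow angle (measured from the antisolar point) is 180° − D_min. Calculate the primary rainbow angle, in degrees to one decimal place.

cos²i = (1.77689 − 1)/3 = 0.25896; i = arccos(0.50888) = 59.410°.
sin r = sin 59.410°/1.333 = 0.64579; r = 40.225°.
D_min = 2·59.410° − 4·40.225° + 180° = 137.922°.
Rainbow angle = 180° − D_min = 42.078°.

42.1°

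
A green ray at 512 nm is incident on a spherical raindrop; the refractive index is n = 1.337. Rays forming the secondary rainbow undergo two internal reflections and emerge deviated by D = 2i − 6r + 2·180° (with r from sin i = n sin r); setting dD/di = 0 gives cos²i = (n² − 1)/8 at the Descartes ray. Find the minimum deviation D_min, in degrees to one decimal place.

231.9°

cos²i = (1.78757 − 1)/8 = 0.09845; i = arccos(0.31376) = 71.714°.
sin r = sin 71.714°/1.337 = 0.71017; r = 45.249°.
D_min = 2·71.714° − 6·45.249° + 360° = 231.934°.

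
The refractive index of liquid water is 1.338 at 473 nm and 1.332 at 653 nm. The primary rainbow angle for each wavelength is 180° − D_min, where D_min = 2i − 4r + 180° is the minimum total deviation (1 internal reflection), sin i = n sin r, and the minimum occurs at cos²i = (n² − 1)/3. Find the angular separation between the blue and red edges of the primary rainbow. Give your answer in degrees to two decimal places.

0.87°

At 473 nm (n = 1.338): cos²i = 0.26341 → i = 59.120°, r = 39.899°, D_min = 138.643°, rainbow angle = 41.357°.
At 653 nm (n = 1.332): cos²i = 0.25807 → i = 59.469°, r = 40.290°, D_min = 137.776°, rainbow angle = 42.224°.
Angular width = |41.357° − 42.224°| = 0.867°.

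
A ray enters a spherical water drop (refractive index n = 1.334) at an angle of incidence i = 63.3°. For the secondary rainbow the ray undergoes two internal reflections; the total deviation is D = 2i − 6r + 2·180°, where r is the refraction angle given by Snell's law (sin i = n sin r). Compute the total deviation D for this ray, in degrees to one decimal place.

234.3°

sin r = sin 63.3° / 1.334 = 0.8934/1.334 = 0.6697; r = 42.04°.
D = 2·63.3° − 6·42.04° + 2·180° = 126.60° − 252.26° + 360° = 234.34°.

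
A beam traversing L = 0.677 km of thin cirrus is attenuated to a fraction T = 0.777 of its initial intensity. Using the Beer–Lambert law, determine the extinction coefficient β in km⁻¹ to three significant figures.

Beer–Lambert: T = exp(−βL) ⇒ β = −ln(T)/L = −ln(0.777)/0.677 = 0.2523/0.677 = 0.3727 km⁻¹.

0.373 km⁻¹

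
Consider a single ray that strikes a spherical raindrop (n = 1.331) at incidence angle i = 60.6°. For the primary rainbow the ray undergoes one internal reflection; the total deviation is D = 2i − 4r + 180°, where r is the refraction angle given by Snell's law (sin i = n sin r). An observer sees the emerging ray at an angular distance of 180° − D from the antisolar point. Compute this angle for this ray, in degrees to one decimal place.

sin r = sin 60.6° / 1.331 = 0.8712/1.331 = 0.6546; r = 40.89°.
D = 2·60.6° − 4·40.89° + 180° = 121.20° − 163.54° + 180° = 137.66°.
Angle from antisolar point = 180° − D = 42.34°.

42.3°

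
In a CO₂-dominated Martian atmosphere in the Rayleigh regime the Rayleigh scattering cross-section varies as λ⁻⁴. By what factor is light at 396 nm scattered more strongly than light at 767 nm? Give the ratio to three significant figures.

Rayleigh scattering ∝ λ⁻⁴, so the ratio of coefficients is the inverse fourth power of the wavelength ratio.
σ(396)/σ(767) = (767/396)⁴ = (1.9369)⁴ = 14.07.

14.1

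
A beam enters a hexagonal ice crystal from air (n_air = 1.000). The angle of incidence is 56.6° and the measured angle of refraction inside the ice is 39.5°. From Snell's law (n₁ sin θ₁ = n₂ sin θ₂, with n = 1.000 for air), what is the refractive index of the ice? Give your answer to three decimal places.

n = sin θ_i / sin θ_r = sin 56.6° / sin 39.5° = 0.8348 / 0.6361 = 1.3125.

1.312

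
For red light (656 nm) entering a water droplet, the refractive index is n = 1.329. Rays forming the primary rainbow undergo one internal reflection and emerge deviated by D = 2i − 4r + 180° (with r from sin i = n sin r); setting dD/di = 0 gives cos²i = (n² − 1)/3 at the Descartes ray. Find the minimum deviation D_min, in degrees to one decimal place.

137.3°

cos²i = (1.76624 − 1)/3 = 0.25541; i = arccos(0.50538) = 59.643°.
sin r = sin 59.643°/1.329 = 0.64928; r = 40.487°.
D_min = 2·59.643° − 4·40.487° + 180° = 137.337°.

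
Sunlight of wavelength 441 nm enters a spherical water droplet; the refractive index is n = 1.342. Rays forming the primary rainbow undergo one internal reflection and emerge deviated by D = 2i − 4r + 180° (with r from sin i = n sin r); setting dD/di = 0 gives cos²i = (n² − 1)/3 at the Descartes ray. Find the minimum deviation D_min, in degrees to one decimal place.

139.2°

cos²i = (1.80096 − 1)/3 = 0.26699; i = arccos(0.51671) = 58.888°.
sin r = sin 58.888°/1.342 = 0.63797; r = 39.641°.
D_min = 2·58.888° − 4·39.641° + 180° = 139.213°.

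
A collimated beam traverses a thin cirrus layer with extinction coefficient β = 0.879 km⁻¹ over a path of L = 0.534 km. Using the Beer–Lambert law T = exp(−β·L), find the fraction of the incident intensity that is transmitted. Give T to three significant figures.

0.625

τ = β·L = 0.879 × 0.534 = 0.4694.
T = exp(−0.4694) = 0.6254.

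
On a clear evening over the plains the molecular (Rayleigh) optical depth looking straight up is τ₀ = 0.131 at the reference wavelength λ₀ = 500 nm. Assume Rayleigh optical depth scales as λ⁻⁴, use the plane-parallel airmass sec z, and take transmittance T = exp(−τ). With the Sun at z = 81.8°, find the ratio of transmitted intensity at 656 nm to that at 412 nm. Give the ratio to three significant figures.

5.38

Airmass: sec 81.8° = 7.0112.
τ(656 nm) = 0.131 × (500/656)⁴ × 7.0112 = 0.131 × 0.3375 × 7.0112 = 0.3100.
τ(412 nm) = 0.131 × (500/412)⁴ × 7.0112 = 0.131 × 2.1692 × 7.0112 = 1.9923.
T(656)/T(412) = exp(τ_B − τ_A) = exp(1.6823) = 5.3780.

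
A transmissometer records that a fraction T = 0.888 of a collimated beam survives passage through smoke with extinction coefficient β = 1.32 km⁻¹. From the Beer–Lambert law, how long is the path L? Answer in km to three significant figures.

Beer–Lambert: T = exp(−βL) ⇒ L = −ln(T)/β = −ln(0.888)/1.32 = 0.1188/1.32 = 0.08999 km.

0.0900 km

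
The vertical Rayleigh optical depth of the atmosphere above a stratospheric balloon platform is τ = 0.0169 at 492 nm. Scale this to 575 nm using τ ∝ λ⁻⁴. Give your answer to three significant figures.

0.00906

τ(575 nm) = τ(492 nm) × (492/575)⁴ = 0.0169 × (0.8557)⁴ = 0.0169 × 0.5360 = 0.0091.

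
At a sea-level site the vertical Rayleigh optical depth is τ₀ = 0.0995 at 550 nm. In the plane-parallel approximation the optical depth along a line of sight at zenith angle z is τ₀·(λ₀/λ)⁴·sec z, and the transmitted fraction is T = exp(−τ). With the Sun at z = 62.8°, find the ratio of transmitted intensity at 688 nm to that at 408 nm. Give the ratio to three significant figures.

Airmass: sec 62.8° = 2.1877.
τ(688 nm) = 0.0995 × (550/688)⁴ × 2.1877 = 0.0995 × 0.4084 × 2.1877 = 0.0889.
τ(408 nm) = 0.0995 × (550/408)⁴ × 2.1877 = 0.0995 × 3.3023 × 2.1877 = 0.7188.
T(688)/T(408) = exp(τ_B − τ_A) = exp(0.6299) = 1.8775.

1.88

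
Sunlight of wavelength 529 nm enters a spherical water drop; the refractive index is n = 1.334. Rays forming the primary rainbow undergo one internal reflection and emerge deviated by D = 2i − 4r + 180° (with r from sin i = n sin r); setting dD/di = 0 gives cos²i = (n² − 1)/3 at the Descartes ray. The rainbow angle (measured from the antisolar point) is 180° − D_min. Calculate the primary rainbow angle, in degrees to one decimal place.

cos²i = (1.77956 − 1)/3 = 0.25985; i = arccos(0.50976) = 59.352°.
sin r = sin 59.352°/1.334 = 0.64492; r = 40.159°.
D_min = 2·59.352° − 4·40.159° + 180° = 138.067°.
Rainbow angle = 180° − D_min = 41.933°.

41.9°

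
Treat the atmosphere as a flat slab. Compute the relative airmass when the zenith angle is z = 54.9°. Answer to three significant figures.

X = sec z = 1/cos 54.9° = 1/0.5750 = 1.7391.

1.74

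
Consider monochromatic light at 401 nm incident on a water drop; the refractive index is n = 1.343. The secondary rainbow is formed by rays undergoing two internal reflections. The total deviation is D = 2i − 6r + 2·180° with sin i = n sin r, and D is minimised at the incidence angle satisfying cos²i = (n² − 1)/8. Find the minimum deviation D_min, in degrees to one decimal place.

233.5°

cos²i = (1.80365 − 1)/8 = 0.10046; i = arccos(0.31695) = 71.522°.
sin r = sin 71.522°/1.343 = 0.70621; r = 44.928°.
D_min = 2·71.522° − 6·44.928° + 360° = 233.478°.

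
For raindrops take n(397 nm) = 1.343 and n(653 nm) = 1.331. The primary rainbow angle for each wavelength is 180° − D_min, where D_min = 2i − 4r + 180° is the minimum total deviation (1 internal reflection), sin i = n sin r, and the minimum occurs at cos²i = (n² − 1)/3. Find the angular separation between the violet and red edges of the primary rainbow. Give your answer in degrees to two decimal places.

At 397 nm (n = 1.343): cos²i = 0.26788 → i = 58.830°, r = 39.577°, D_min = 139.354°, rainbow angle = 40.646°.
At 653 nm (n = 1.331): cos²i = 0.25719 → i = 59.527°, r = 40.356°, D_min = 137.630°, rainbow angle = 42.370°.
Angular width = |40.646° − 42.370°| = 1.724°.

1.72°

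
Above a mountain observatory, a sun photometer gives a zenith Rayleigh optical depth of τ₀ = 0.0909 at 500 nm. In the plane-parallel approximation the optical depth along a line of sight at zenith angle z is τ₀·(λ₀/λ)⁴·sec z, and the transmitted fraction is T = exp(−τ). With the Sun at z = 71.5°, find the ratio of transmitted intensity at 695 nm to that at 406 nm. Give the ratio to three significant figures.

Airmass: sec 71.5° = 3.1515.
τ(695 nm) = 0.0909 × (500/695)⁴ × 3.1515 = 0.0909 × 0.2679 × 3.1515 = 0.0767.
τ(406 nm) = 0.0909 × (500/406)⁴ × 3.1515 = 0.0909 × 2.3003 × 3.1515 = 0.6590.
T(695)/T(406) = exp(τ_B − τ_A) = exp(0.5822) = 1.7900.

1.79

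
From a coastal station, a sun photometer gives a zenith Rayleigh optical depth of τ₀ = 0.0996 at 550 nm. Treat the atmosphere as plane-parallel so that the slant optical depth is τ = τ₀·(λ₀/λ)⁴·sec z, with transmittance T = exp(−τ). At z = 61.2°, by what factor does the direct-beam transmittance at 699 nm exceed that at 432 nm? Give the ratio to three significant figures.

1.59

Airmass: sec 61.2° = 2.0757.
τ(699 nm) = 0.0996 × (550/699)⁴ × 2.0757 = 0.0996 × 0.3833 × 2.0757 = 0.0792.
τ(432 nm) = 0.0996 × (550/432)⁴ × 2.0757 = 0.0996 × 2.6273 × 2.0757 = 0.5432.
T(699)/T(432) = exp(τ_B − τ_A) = exp(0.4639) = 1.5903.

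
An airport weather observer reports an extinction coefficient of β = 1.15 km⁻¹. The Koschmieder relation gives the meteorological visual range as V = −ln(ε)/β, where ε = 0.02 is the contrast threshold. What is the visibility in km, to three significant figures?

V = −ln(0.02) / 1.15 = 3.912 / 1.15 = 3.4018 km.

3.40 km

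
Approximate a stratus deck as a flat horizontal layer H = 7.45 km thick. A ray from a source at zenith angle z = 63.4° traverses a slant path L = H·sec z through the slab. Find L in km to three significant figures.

sec z = 1/cos 63.4° = 2.2333.
L = 7.45 × 2.2333 = 16.638 km.

16.6 km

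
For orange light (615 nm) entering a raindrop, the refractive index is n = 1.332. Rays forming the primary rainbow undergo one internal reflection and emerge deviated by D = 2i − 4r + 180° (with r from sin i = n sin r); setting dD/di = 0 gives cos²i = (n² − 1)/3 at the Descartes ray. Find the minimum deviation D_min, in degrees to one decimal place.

cos²i = (1.77422 − 1)/3 = 0.25807; i = arccos(0.50801) = 59.469°.
sin r = sin 59.469°/1.332 = 0.64666; r = 40.290°.
D_min = 2·59.469° − 4·40.290° + 180° = 137.776°.

137.8°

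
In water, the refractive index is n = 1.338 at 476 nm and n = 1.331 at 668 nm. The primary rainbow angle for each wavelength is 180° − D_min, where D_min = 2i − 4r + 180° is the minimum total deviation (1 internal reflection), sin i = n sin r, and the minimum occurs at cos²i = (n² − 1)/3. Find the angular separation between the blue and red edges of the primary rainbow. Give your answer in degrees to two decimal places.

1.01°

At 476 nm (n = 1.338): cos²i = 0.26341 → i = 59.120°, r = 39.899°, D_min = 138.643°, rainbow angle = 41.357°.
At 668 nm (n = 1.331): cos²i = 0.25719 → i = 59.527°, r = 40.356°, D_min = 137.630°, rainbow angle = 42.370°.
Angular width = |41.357° − 42.370°| = 1.013°.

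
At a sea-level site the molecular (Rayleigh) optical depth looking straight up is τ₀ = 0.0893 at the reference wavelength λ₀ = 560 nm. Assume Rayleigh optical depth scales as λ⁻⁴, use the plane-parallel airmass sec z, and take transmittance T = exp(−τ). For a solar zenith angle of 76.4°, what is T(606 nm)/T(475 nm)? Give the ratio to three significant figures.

1.58

Airmass: sec 76.4° = 4.2527.
τ(606 nm) = 0.0893 × (560/606)⁴ × 4.2527 = 0.0893 × 0.7292 × 4.2527 = 0.2769.
τ(475 nm) = 0.0893 × (560/475)⁴ × 4.2527 = 0.0893 × 1.9319 × 4.2527 = 0.7337.
T(606)/T(475) = exp(τ_B − τ_A) = exp(0.4567) = 1.5789.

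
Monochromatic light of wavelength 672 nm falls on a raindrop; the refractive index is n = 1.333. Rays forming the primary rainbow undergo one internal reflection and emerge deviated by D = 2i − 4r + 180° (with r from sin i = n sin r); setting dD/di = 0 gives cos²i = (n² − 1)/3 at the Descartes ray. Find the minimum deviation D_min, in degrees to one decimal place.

cos²i = (1.77689 − 1)/3 = 0.25896; i = arccos(0.50888) = 59.410°.
sin r = sin 59.410°/1.333 = 0.64579; r = 40.225°.
D_min = 2·59.410° − 4·40.225° + 180° = 137.922°.

137.9°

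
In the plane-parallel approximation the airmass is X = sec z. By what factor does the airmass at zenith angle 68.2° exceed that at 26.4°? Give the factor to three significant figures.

2.41

X(68.2°)/X(26.4°) = sec 68.2° / sec 26.4° = cos 26.4° / cos 68.2° = 0.8957/0.3714 = 2.4119.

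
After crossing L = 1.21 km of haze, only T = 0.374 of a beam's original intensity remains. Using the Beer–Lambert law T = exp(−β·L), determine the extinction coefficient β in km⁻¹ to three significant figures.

0.813 km⁻¹

Beer–Lambert: T = exp(−βL) ⇒ β = −ln(T)/L = −ln(0.374)/1.21 = 0.9835/1.21 = 0.8128 km⁻¹.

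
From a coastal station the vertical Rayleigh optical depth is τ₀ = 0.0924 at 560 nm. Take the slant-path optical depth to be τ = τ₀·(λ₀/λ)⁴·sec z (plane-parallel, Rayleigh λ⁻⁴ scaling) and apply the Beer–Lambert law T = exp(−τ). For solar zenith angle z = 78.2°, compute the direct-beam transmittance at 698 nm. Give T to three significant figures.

sec 78.2° = 4.8901.
τ = 0.0924 × (560/698)⁴ × 4.8901 = 0.0924 × 0.4143 × 4.8901 = 0.1872.
T = exp(−0.1872) = 0.8293.

0.829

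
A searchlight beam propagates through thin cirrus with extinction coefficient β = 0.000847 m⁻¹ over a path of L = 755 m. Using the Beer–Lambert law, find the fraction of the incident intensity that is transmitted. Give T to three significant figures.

0.528

τ = β·L = 0.000847 × 755 = 0.6395.
T = exp(−0.6395) = 0.5276.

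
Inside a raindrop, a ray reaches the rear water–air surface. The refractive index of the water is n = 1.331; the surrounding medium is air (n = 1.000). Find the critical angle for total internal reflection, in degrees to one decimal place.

48.7°

sin θ_c = n_air / n = 1.000 / 1.331 = 0.7513.
θ_c = arcsin(0.7513) = 48.70°.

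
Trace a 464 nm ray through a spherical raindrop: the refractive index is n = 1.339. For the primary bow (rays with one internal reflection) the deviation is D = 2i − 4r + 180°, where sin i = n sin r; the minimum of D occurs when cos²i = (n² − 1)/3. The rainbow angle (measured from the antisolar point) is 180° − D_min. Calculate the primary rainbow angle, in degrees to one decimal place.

41.2°

cos²i = (1.79292 − 1)/3 = 0.26431; i = arccos(0.51411) = 59.062°.
sin r = sin 59.062°/1.339 = 0.64057; r = 39.834°.
D_min = 2·59.062° − 4·39.834° + 180° = 138.786°.
Rainbow angle = 180° − D_min = 41.214°.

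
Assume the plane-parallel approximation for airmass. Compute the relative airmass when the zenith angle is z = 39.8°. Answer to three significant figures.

X = sec z = 1/cos 39.8° = 1/0.7683 = 1.3016.

1.30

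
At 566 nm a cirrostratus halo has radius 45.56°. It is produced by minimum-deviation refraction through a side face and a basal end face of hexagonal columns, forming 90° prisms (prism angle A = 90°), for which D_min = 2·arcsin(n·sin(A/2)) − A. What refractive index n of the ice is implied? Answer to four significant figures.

1.309

Rearranging: n = sin((D_min + A)/2) / sin(A/2).
(D_min + A)/2 = (45.56° + 90°)/2 = 67.780°.
n = sin 67.780° / sin 45° = 0.9257 / 0.7071 = 1.3092.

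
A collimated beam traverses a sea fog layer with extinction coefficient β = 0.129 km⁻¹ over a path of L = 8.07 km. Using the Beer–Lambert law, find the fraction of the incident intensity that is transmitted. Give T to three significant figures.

τ = β·L = 0.129 × 8.07 = 1.0410.
T = exp(−1.0410) = 0.3531.

0.353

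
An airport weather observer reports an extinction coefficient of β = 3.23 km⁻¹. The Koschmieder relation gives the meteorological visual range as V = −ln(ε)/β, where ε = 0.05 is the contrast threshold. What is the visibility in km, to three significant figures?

V = −ln(0.05) / 3.23 = 2.996 / 3.23 = 0.9275 km.

0.927 km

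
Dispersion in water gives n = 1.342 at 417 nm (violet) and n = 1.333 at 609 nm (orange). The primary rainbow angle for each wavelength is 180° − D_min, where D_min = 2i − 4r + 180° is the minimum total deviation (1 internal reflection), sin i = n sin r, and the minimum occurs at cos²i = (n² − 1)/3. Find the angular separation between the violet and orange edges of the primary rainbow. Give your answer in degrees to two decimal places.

1.29°

At 417 nm (n = 1.342): cos²i = 0.26699 → i = 58.888°, r = 39.641°, D_min = 139.213°, rainbow angle = 40.787°.
At 609 nm (n = 1.333): cos²i = 0.25896 → i = 59.410°, r = 40.225°, D_min = 137.922°, rainbow angle = 42.078°.
Angular width = |40.787° − 42.078°| = 1.291°.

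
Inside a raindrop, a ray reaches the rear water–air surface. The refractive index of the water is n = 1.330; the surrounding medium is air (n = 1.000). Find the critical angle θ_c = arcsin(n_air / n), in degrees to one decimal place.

sin θ_c = n_air / n = 1.000 / 1.330 = 0.7519.
θ_c = arcsin(0.7519) = 48.75°.

48.8°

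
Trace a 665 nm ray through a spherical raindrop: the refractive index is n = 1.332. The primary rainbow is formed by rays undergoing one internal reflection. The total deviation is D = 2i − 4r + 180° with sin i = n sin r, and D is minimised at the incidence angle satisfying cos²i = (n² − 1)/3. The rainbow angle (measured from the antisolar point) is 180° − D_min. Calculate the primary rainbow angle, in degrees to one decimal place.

42.2°

cos²i = (1.77422 − 1)/3 = 0.25807; i = arccos(0.50801) = 59.469°.
sin r = sin 59.469°/1.332 = 0.64666; r = 40.290°.
D_min = 2·59.469° − 4·40.290° + 180° = 137.776°.
Rainbow angle = 180° − D_min = 42.224°.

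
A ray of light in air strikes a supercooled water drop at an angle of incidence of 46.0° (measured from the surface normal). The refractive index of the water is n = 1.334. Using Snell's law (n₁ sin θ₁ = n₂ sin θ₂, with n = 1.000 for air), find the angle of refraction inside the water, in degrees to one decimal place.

Snell: sin θ_r = sin θ_i / n = sin 46.0° / 1.334 = 0.7193 / 1.334 = 0.5392.
θ_r = arcsin(0.5392) = 32.63°.

32.6°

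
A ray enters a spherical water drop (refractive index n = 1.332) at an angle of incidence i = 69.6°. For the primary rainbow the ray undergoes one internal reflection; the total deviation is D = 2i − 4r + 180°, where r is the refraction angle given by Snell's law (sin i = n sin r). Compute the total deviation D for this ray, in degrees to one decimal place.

140.3°

sin r = sin 69.6° / 1.332 = 0.9373/1.332 = 0.7037; r = 44.72°.
D = 2·69.6° − 4·44.72° + 180° = 139.20° − 178.89° + 180° = 140.31°.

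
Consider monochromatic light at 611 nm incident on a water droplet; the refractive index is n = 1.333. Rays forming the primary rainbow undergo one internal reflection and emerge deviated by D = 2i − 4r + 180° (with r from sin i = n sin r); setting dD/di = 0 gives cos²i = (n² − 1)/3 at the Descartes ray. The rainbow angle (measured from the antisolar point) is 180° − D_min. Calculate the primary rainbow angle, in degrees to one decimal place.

42.1°

cos²i = (1.77689 − 1)/3 = 0.25896; i = arccos(0.50888) = 59.410°.
sin r = sin 59.410°/1.333 = 0.64579; r = 40.225°.
D_min = 2·59.410° − 4·40.225° + 180° = 137.922°.
Rainbow angle = 180° − D_min = 42.078°.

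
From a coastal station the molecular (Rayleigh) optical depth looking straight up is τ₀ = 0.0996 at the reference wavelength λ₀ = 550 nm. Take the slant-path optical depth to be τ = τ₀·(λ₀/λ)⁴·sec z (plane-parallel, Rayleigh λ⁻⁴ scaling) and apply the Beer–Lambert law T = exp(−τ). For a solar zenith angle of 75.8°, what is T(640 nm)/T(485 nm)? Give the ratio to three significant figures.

1.57

Airmass: sec 75.8° = 4.0765.
τ(640 nm) = 0.0996 × (550/640)⁴ × 4.0765 = 0.0996 × 0.5454 × 4.0765 = 0.2215.
τ(485 nm) = 0.0996 × (550/485)⁴ × 4.0765 = 0.0996 × 1.6538 × 4.0765 = 0.6715.
T(640)/T(485) = exp(τ_B − τ_A) = exp(0.4500) = 1.5684.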